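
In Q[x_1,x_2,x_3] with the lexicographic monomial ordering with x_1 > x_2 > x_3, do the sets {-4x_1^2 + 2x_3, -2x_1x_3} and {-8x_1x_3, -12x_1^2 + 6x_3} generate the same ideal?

Two ideals are equal iff their reduced Gröbner bases coincide (the reduced basis is unique for a fixed ordering).
Buchberger on the first generating set:
f_1 = -4x_1^2 + 2x_3, LT = x_1^2.
f_2 = -2x_1x_3, LT = x_1x_3.

S(f_1,f_2): lcm = x_1^2x_3. S = -1/2x_3^2.
  leading term x_3^2: no divisor's leading term divides it; move -1/2x_3^2 to the remainder.
  remainder -1/2x_3^2 ≠ 0; add g_3 = -1/2x_3^2 to the basis.

The other S-polynomials (S(f_1,g_3), S(f_2,g_3)) all reduce to 0 modulo the current basis, so we have a Gröbner basis.
Inter-reduce: drop elements whose leading term is divisible by another's, tail-reduce, and make monic.
Reduced Gröbner basis: {x_1^2 - 1/2x_3, x_1x_3, x_3^2}.

Buchberger on the second generating set:
h_1 = -8x_1x_3, LT = x_1x_3.
h_2 = -12x_1^2 + 6x_3, LT = x_1^2.

S(h_1,h_2): lcm = x_1^2x_3. S = 1/2x_3^2.
  leading term x_3^2: no divisor's leading term divides it; move 1/2x_3^2 to the remainder.
  remainder 1/2x_3^2 ≠ 0; add k_3 = 1/2x_3^2 to the basis.

The other S-polynomials (S(h_1,k_3), S(h_2,k_3)) all reduce to 0 modulo the current basis, so we have a Gröbner basis.
Inter-reduce: drop elements whose leading term is divisible by another's, tail-reduce, and make monic.
Reduced Gröbner basis: {x_1^2 - 1/2x_3, x_1x_3, x_3^2}.

These coincide, so the ideals are equal.

Yes, the ideals are equal.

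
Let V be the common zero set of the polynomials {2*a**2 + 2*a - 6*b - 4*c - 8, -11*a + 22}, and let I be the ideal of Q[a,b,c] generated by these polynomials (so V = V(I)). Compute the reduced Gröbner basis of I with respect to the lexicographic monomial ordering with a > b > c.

The reduced Gröbner basis is the canonical form of the ideal for this ordering.

f_1 = 2*a**2 + 2*a - 6*b - 4*c - 8, LT = a**2.
f_2 = -11*a + 22, LT = a.

S(f_1,f_2): lcm = a**2. S = 3*a - 3*b - 2*c - 4.
  leading term a: subtract (-3/11)·f_2 from 3*a - 3*b - 2*c - 4 → -3*b - 2*c + 2
  leading term b: no divisor's leading term divides it; move -3*b to the remainder.
  leading term c: no divisor's leading term divides it; move -2*c to the remainder.
  leading term 1: no divisor's leading term divides it; move 2 to the remainder.
  remainder -3*b - 2*c + 2 ≠ 0; add g_3 = -3*b - 2*c + 2 to the basis.

S(f_1,g_3): leading monomials are coprime, so the S-polynomial reduces to 0 (Buchberger's first criterion).
S(f_2,g_3): leading monomials are coprime, so the S-polynomial reduces to 0 (Buchberger's first criterion).
Every S-polynomial of the final basis reduces to 0, so we have a Gröbner basis.
Inter-reduce: drop elements whose leading term is divisible by another's, tail-reduce, and make monic.

G = {a - 2, b + 2/3*c - 2/3}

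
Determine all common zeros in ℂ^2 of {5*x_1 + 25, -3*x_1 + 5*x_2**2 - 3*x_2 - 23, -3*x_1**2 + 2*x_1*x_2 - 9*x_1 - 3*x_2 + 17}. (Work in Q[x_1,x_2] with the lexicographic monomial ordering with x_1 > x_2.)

Compute a lex Gröbner basis by Buchberger's algorithm.
f_1 = 5*x_1 + 25, LT = x_1.
f_2 = -3*x_1 + 5*x_2**2 - 3*x_2 - 23, LT = x_1.
f_3 = -3*x_1**2 + 2*x_1*x_2 - 9*x_1 - 3*x_2 + 17, LT = x_1**2.

S(f_1,f_2): lcm = x_1. S = 5/3*x_2**2 - x_2 - 8/3.
  leading term x_2**2: no divisor's leading term divides it; move 5/3*x_2**2 to the remainder.
  leading term x_2: no divisor's leading term divides it; move -x_2 to the remainder.
  leading term 1: no divisor's leading term divides it; move -8/3 to the remainder.
  remainder 5/3*x_2**2 - x_2 - 8/3 ≠ 0; add h_4 = 5/3*x_2**2 - x_2 - 8/3 to the basis.

S(f_1,f_3): lcm = x_1**2. S = 2/3*x_1*x_2 + 2*x_1 - x_2 + 17/3.
  leading term x_1*x_2: subtract (2/15*x_2)·f_1 from 2/3*x_1*x_2 + 2*x_1 - x_2 + 17/3 → 2*x_1 - 13/3*x_2 + 17/3
  leading term x_1: subtract (2/5)·f_1 from 2*x_1 - 13/3*x_2 + 17/3 → -13/3*x_2 - 13/3
  leading term x_2: no divisor's leading term divides it; move -13/3*x_2 to the remainder.
  leading term 1: no divisor's leading term divides it; move -13/3 to the remainder.
  remainder -13/3*x_2 - 13/3 ≠ 0; add h_5 = -13/3*x_2 - 13/3 to the basis.

S(f_2,f_3): lcm = x_1**2. S = -5/3*x_1*x_2**2 + 5/3*x_1*x_2 + 14/3*x_1 - x_2 + 17/3.
  leading term x_1*x_2**2: subtract (-1/3*x_2**2)·f_1 from -5/3*x_1*x_2**2 + 5/3*x_1*x_2 + 14/3*x_1 - x_2 + 17/3 → 5/3*x_1*x_2 + 14/3*x_1 + 25/3*x_2**2 - x_2 + 17/3
  leading term x_1*x_2: subtract (1/3*x_2)·f_1 from 5/3*x_1*x_2 + 14/3*x_1 + 25/3*x_2**2 - x_2 + 17/3 → 14/3*x_1 + 25/3*x_2**2 - 28/3*x_2 + 17/3
  leading term x_1: subtract (14/15)·f_1 from 14/3*x_1 + 25/3*x_2**2 - 28/3*x_2 + 17/3 → 25/3*x_2**2 - 28/3*x_2 - 53/3
  leading term x_2**2: subtract (5)·h_4 from 25/3*x_2**2 - 28/3*x_2 - 53/3 → -13/3*x_2 - 13/3
  leading term x_2: subtract (1)·h_5 from -13/3*x_2 - 13/3 → 0
  remainder 0.

S(f_1,h_4): leading monomials are coprime, so the S-polynomial reduces to 0 (Buchberger's first criterion).
S(f_2,h_4): leading monomials are coprime, so the S-polynomial reduces to 0 (Buchberger's first criterion).
S(f_3,h_4): leading monomials are coprime, so the S-polynomial reduces to 0 (Buchberger's first criterion).
S(f_1,h_5): leading monomials are coprime, so the S-polynomial reduces to 0 (Buchberger's first criterion).
S(f_2,h_5): leading monomials are coprime, so the S-polynomial reduces to 0 (Buchberger's first criterion).
S(f_3,h_5): leading monomials are coprime, so the S-polynomial reduces to 0 (Buchberger's first criterion).
S(h_4,h_5): lcm = x_2**2. S = -8/5*x_2 - 8/5.
  leading term x_2: subtract (24/65)·h_5 from -8/5*x_2 - 8/5 → 0
  remainder 0.

Every S-polynomial of the final basis reduces to 0, so we have a Gröbner basis.
Inter-reduce: drop elements whose leading term is divisible by another's, tail-reduce, and make monic.
Reduced Gröbner basis: {x_1 + 5, x_2 + 1}.

The lex basis is triangular: the last element involves only x_2. Solving x_2 + 1 = 0 gives x_2 ∈ {-1}; substituting each value into the earlier elements determines the remaining variables.
  x_2 = -1: the earlier basis element becomes x_1 + 5 = 0, giving x_1 = -5 — point (-5, -1).
Each listed point satisfies every original equation (direct substitution).
A lex Gröbner basis triangularizes the system, enabling back-substitution.

{(-5, -1)}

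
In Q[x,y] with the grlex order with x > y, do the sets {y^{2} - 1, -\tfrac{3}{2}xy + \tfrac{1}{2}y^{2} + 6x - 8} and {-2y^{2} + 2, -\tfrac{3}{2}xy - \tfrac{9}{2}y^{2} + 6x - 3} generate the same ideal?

Yes, the ideals are equal.

Equality of ideals is decidable: compute both reduced Gröbner bases (unique for the ordering) and check whether they agree.
Buchberger on the first generating set:
f_1 = y^{2} - 1, LT = y^{2}.
f_2 = -\tfrac{3}{2}xy + \tfrac{1}{2}y^{2} + 6x - 8, LT = xy.

S(f_1,f_2): lcm = xy^{2}. S = \tfrac{1}{3}y^{3} + 4xy - x - \tfrac{16}{3}y.
  reduce S modulo (f_1, f_2):
  remainder 15x - 5y - 20 ≠ 0; add g_3 = 15x - 5y - 20 to the basis.

The other S-polynomials (S(f_1,g_3), S(f_2,g_3)) all reduce to 0 modulo the current basis, so we have a Gröbner basis.
Inter-reduce: drop elements whose leading term is divisible by another's, tail-reduce, and make monic.
Reduced Gröbner basis: {y^{2} - 1, x - \tfrac{1}{3}y - \tfrac{4}{3}}.

Buchberger on the second generating set:
h_1 = -2y^{2} + 2, LT = y^{2}.
h_2 = -\tfrac{3}{2}xy - \tfrac{9}{2}y^{2} + 6x - 3, LT = xy.

S(h_1,h_2): lcm = xy^{2}. S = -3y^{3} + 4xy - x - 2y.
  reduce S modulo (h_1, h_2):
  remainder 15x - 5y - 20 ≠ 0; add k_3 = 15x - 5y - 20 to the basis.

The other S-polynomials (S(h_1,k_3), S(h_2,k_3)) all reduce to 0 modulo the current basis, so we have a Gröbner basis.
Inter-reduce: drop elements whose leading term is divisible by another's, tail-reduce, and make monic.
Reduced Gröbner basis: {y^{2} - 1, x - \tfrac{1}{3}y - \tfrac{4}{3}}.

These coincide, so the ideals are equal.
The same test decides containment: I ⊆ J iff every generator of I reduces to 0 modulo a Gröbner basis of J.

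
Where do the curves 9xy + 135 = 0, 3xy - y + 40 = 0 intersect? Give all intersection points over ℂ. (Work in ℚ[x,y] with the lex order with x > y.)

Compute a lex Gröbner basis by Buchberger's algorithm.
f_1 = 9xy + 135, LT = xy.
f_2 = 3xy - y + 40, LT = xy.

S(f_1,f_2): lcm = xy. S = ⅓y + 5/3.
  leading term y: no divisor's leading term divides it; move ⅓y to the remainder.
  leading term 1: no divisor's leading term divides it; move 5/3 to the remainder.
  remainder ⅓y + 5/3 ≠ 0; add h_3 = ⅓y + 5/3 to the basis.

S(f_1,h_3): lcm = xy. S = -5x + 15.
  leading term x: no divisor's leading term divides it; move -5x to the remainder.
  leading term 1: no divisor's leading term divides it; move 15 to the remainder.
  remainder -5x + 15 ≠ 0; add h_4 = -5x + 15 to the basis.

The other S-polynomials (S(f_2,h_3), S(f_1,h_4), S(f_2,h_4), S(h_3,h_4)) all reduce to 0 modulo the current basis, so we have a Gröbner basis.
Inter-reduce: drop elements whose leading term is divisible by another's, tail-reduce, and make monic.
Reduced Gröbner basis: {x - 3, y + 5}.

Elimination: the polynomial y + 5 lies in the elimination ideal for y, so y ∈ {-5}. For each such y, the remaining basis elements (now univariate) give the rest of the solution.
  y = -5: the earlier basis element becomes x - 3 = 0, giving x = 3 — point (3, -5).

{(3, -5)}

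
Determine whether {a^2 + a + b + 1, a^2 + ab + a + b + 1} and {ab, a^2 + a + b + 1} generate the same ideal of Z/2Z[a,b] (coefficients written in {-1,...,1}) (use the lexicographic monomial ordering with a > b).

Yes, the ideals are equal.

For a fixed monomial order, each ideal has a unique reduced Gröbner basis; comparing bases decides equality.
Buchberger on the first generating set:
f_1 = a^2 + a + b + 1, LT = a^2.
f_2 = a^2 + ab + a + b + 1, LT = a^2.

S(f_1,f_2): lcm = a^2. S = ab.
  leading term ab: no divisor's leading term divides it; move ab to the remainder.
  remainder ab ≠ 0; add g_3 = ab to the basis.

S(f_1,g_3): lcm = a^2b. S = ab + b^2 + b.
  leading term ab: subtract (1)·g_3 from ab + b^2 + b → b^2 + b
  leading term b^2: no divisor's leading term divides it; move b^2 to the remainder.
  leading term b: no divisor's leading term divides it; move b to the remainder.
  remainder b^2 + b ≠ 0; add g_4 = b^2 + b to the basis.

The other S-polynomials (S(f_2,g_3), S(f_1,g_4), S(f_2,g_4), S(g_3,g_4)) all reduce to 0 modulo the current basis, so we have a Gröbner basis.
Inter-reduce: drop elements whose leading term is divisible by another's, tail-reduce, and make monic.
Reduced Gröbner basis: {a^2 + a + b + 1, ab, b^2 + b}.

Buchberger on the second generating set:
h_1 = ab, LT = ab.
h_2 = a^2 + a + b + 1, LT = a^2.

S(h_1,h_2): lcm = a^2b. S = ab + b^2 + b.
  leading term ab: subtract (1)·h_1 from ab + b^2 + b → b^2 + b
  leading term b^2: no divisor's leading term divides it; move b^2 to the remainder.
  leading term b: no divisor's leading term divides it; move b to the remainder.
  remainder b^2 + b ≠ 0; add k_3 = b^2 + b to the basis.

The other S-polynomials (S(h_1,k_3), S(h_2,k_3)) all reduce to 0 modulo the current basis, so we have a Gröbner basis.
Inter-reduce: drop elements whose leading term is divisible by another's, tail-reduce, and make monic.
Reduced Gröbner basis: {a^2 + a + b + 1, ab, b^2 + b}.

These coincide, so the ideals are equal.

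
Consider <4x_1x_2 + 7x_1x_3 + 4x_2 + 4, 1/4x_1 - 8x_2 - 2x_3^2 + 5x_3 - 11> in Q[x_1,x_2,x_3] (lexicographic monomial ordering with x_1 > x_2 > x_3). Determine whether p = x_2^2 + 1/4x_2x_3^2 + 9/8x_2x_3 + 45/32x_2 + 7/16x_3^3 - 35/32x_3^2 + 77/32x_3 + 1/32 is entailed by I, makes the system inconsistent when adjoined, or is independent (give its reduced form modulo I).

First compute the reduced Gröbner basis of I by Buchberger's algorithm.
f_1 = 4x_1x_2 + 7x_1x_3 + 4x_2 + 4, LT = x_1x_2.
f_2 = 1/4x_1 - 8x_2 - 2x_3^2 + 5x_3 - 11, LT = x_1.

S(f_1,f_2): lcm = x_1x_2. S = 7/4x_1x_3 + 32x_2^2 + 8x_2x_3^2 - 20x_2x_3 + 45x_2 + 1.
  reduce S modulo (f_1, f_2):
  remainder 32x_2^2 + 8x_2x_3^2 + 36x_2x_3 + 45x_2 + 14x_3^3 - 35x_3^2 + 77x_3 + 1 ≠ 0; add h_3 = 32x_2^2 + 8x_2x_3^2 + 36x_2x_3 + 45x_2 + 14x_3^3 - 35x_3^2 + 77x_3 + 1 to the basis.

The other S-polynomials (S(f_1,h_3), S(f_2,h_3)) all reduce to 0 modulo the current basis, so we have a Gröbner basis.
Inter-reduce: drop elements whose leading term is divisible by another's, tail-reduce, and make monic.
Reduced Gröbner basis: {x_1 - 32x_2 - 8x_3^2 + 20x_3 - 44, x_2^2 + 1/4x_2x_3^2 + 9/8x_2x_3 + 45/32x_2 + 7/16x_3^3 - 35/32x_3^2 + 77/32x_3 + 1/32}.
Label its elements g_1 = x_1 - 32x_2 - 8x_3^2 + 20x_3 - 44, g_2 = x_2^2 + 1/4x_2x_3^2 + 9/8x_2x_3 + 45/32x_2 + 7/16x_3^3 - 35/32x_3^2 + 77/32x_3 + 1/32.

Reduce p = x_2^2 + 1/4x_2x_3^2 + 9/8x_2x_3 + 45/32x_2 + 7/16x_3^3 - 35/32x_3^2 + 77/32x_3 + 1/32 modulo G:
  leading term x_2^2: subtract (1)·g_2 from x_2^2 + 1/4x_2x_3^2 + 9/8x_2x_3 + 45/32x_2 + 7/16x_3^3 - 35/32x_3^2 + 77/32x_3 + 1/32 → 0
  normal form = 0.
Since the normal form is 0, p ∈ I.

x_2^2 + 1/4x_2x_3^2 + 9/8x_2x_3 + 45/32x_2 + 7/16x_3^3 - 35/32x_3^2 + 77/32x_3 + 1/32 lies in I (it reduces to 0).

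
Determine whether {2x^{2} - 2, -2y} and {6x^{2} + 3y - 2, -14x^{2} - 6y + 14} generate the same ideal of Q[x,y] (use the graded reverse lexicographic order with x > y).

Equality of ideals is decidable: compute both reduced Gröbner bases (unique for the ordering) and check whether they agree.
Buchberger on the first generating set:
f_1 = 2x^{2} - 2, LT = x^{2}.
f_2 = -2y, LT = y.

The S-polynomials (S(f_1,f_2)) all reduce to 0 modulo the current basis, so we have a Gröbner basis.
Inter-reduce: drop elements whose leading term is divisible by another's, tail-reduce, and make monic.
Reduced Gröbner basis: {x^{2} - 1, y}.

Buchberger on the second generating set:
h_1 = 6x^{2} + 3y - 2, LT = x^{2}.
h_2 = -14x^{2} - 6y + 14, LT = x^{2}.

S(h_1,h_2): lcm = x^{2}. S = \tfrac{1}{14}y + \tfrac{2}{3}.
  reduce S modulo (h_1, h_2):
  remainder \tfrac{1}{14}y + \tfrac{2}{3} ≠ 0; add k_3 = \tfrac{1}{14}y + \tfrac{2}{3} to the basis.

The other S-polynomials (S(h_1,k_3), S(h_2,k_3)) all reduce to 0 modulo the current basis, so we have a Gröbner basis.
Inter-reduce: drop elements whose leading term is divisible by another's, tail-reduce, and make monic.
Reduced Gröbner basis: {x^{2} - 5, y + \tfrac{28}{3}}.

The bases are distinct; the ideals are different.

No, the ideals differ.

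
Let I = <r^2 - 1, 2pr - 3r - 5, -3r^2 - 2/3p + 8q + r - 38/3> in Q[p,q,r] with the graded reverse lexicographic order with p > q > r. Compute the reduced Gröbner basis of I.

This is the nonlinear analogue of row-reducing a linear system.

f_1 = r^2 - 1, LT = r^2.
f_2 = 2pr - 3r - 5, LT = pr.
f_3 = -3r^2 - 2/3p + 8q + r - 38/3, LT = r^2.

S(f_1,f_2): lcm = pr^2. S = 3/2r^2 - p + 5/2r.
  leading term r^2: subtract (3/2)·f_1 from 3/2r^2 - p + 5/2r → -p + 5/2r + 3/2
  leading term p: no divisor's leading term divides it; move -p to the remainder.
  leading term r: no divisor's leading term divides it; move 5/2r to the remainder.
  leading term 1: no divisor's leading term divides it; move 3/2 to the remainder.
  remainder -p + 5/2r + 3/2 ≠ 0; add g_4 = -p + 5/2r + 3/2 to the basis.

S(f_1,f_3): lcm = r^2. S = -2/9p + 8/3q + 1/3r - 47/9.
  leading term p: subtract (2/9)·g_4 from -2/9p + 8/3q + 1/3r - 47/9 → 8/3q - 2/9r - 50/9
  leading term q: no divisor's leading term divides it; move 8/3q to the remainder.
  leading term r: no divisor's leading term divides it; move -2/9r to the remainder.
  leading term 1: no divisor's leading term divides it; move -50/9 to the remainder.
  remainder 8/3q - 2/9r - 50/9 ≠ 0; add g_5 = 8/3q - 2/9r - 50/9 to the basis.

S(f_2,f_3): lcm = pr^2. S = -2/9p^2 + 8/3pq + 1/3pr - 3/2r^2 - 38/9p - 5/2r.
  leading term p^2: subtract (2/9p)·g_4 from -2/9p^2 + 8/3pq + 1/3pr - 3/2r^2 - 38/9p - 5/2r → 8/3pq - 2/9pr - 3/2r^2 - 41/9p - 5/2r
  leading term pq: subtract (-8/3q)·g_4 from 8/3pq - 2/9pr - 3/2r^2 - 41/9p - 5/2r → -2/9pr + 20/3qr - 3/2r^2 - 41/9p + 4q - 5/2r
  leading term pr: subtract (-1/9)·f_2 from -2/9pr + 20/3qr - 3/2r^2 - 41/9p + 4q - 5/2r → 20/3qr - 3/2r^2 - 41/9p + 4q - 17/6r - 5/9
  leading term qr: subtract (5/2r)·g_5 from 20/3qr - 3/2r^2 - 41/9p + 4q - 17/6r - 5/9 → -17/18r^2 - 41/9p + 4q + 199/18r - 5/9
  leading term r^2: subtract (-17/18)·f_1 from -17/18r^2 - 41/9p + 4q + 199/18r - 5/9 → -41/9p + 4q + 199/18r - 3/2
  leading term p: subtract (41/9)·g_4 from -41/9p + 4q + 199/18r - 3/2 → 4q - 1/3r - 25/3
  leading term q: subtract (3/2)·g_5 from 4q - 1/3r - 25/3 → 0
  remainder 0.

S(f_1,g_4): leading monomials are coprime, so the S-polynomial reduces to 0 (Buchberger's first criterion).
S(f_2,g_4): lcm = pr. S = 5/2r^2 - 5/2.
  leading term r^2: subtract (5/2)·f_1 from 5/2r^2 - 5/2 → 0
  remainder 0.

S(f_3,g_4): leading monomials are coprime, so the S-polynomial reduces to 0 (Buchberger's first criterion).
S(f_1,g_5): leading monomials are coprime, so the S-polynomial reduces to 0 (Buchberger's first criterion).
S(f_2,g_5): leading monomials are coprime, so the S-polynomial reduces to 0 (Buchberger's first criterion).
S(f_3,g_5): leading monomials are coprime, so the S-polynomial reduces to 0 (Buchberger's first criterion).
S(g_4,g_5): leading monomials are coprime, so the S-polynomial reduces to 0 (Buchberger's first criterion).
Every S-polynomial of the final basis reduces to 0, so we have a Gröbner basis.
Inter-reduce: drop elements whose leading term is divisible by another's, tail-reduce, and make monic.

G = {r^2 - 1, p - 5/2r - 3/2, q - 1/12r - 25/12}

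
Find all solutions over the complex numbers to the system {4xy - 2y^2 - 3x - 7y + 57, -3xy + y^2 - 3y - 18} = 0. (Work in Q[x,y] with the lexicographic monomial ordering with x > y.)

Compute a lex Gröbner basis by Buchberger's algorithm.
f_1 = 4xy - 3x - 2y^2 - 7y + 57, LT = xy.
f_2 = -3xy + y^2 - 3y - 18, LT = xy.

S(f_1,f_2): lcm = xy. S = -3/4x - 1/6y^2 - 11/4y + 33/4.
  leading term x: no divisor's leading term divides it; move -3/4x to the remainder.
  leading term y^2: no divisor's leading term divides it; move -1/6y^2 to the remainder.
  leading term y: no divisor's leading term divides it; move -11/4y to the remainder.
  leading term 1: no divisor's leading term divides it; move 33/4 to the remainder.
  remainder -3/4x - 1/6y^2 - 11/4y + 33/4 ≠ 0; add h_3 = -3/4x - 1/6y^2 - 11/4y + 33/4 to the basis.

S(f_1,h_3): lcm = xy. S = -3/4x - 2/9y^3 - 25/6y^2 + 37/4y + 57/4.
  leading term x: subtract (1)·h_3 from -3/4x - 2/9y^3 - 25/6y^2 + 37/4y + 57/4 → -2/9y^3 - 4y^2 + 12y + 6
  leading term y^3: no divisor's leading term divides it; move -2/9y^3 to the remainder.
  leading term y^2: no divisor's leading term divides it; move -4y^2 to the remainder.
  leading term y: no divisor's leading term divides it; move 12y to the remainder.
  leading term 1: no divisor's leading term divides it; move 6 to the remainder.
  remainder -2/9y^3 - 4y^2 + 12y + 6 ≠ 0; add h_4 = -2/9y^3 - 4y^2 + 12y + 6 to the basis.

The other S-polynomials (S(f_2,h_3), S(f_1,h_4), S(f_2,h_4), S(h_3,h_4)) all reduce to 0 modulo the current basis, so we have a Gröbner basis.
Inter-reduce: drop elements whose leading term is divisible by another's, tail-reduce, and make monic.
Reduced Gröbner basis: {x + 2/9y^2 + 11/3y - 11, y^3 + 18y^2 - 54y - 27}.

Elimination: the polynomial y^3 + 18y^2 - 54y - 27 lies in the elimination ideal for y, so y ∈ {3, -21/2 - 9*sqrt(5)/2, -21/2 + 9*sqrt(5)/2}. For each such y, the remaining basis elements (now univariate) give the rest of the solution.
  y = 3: the earlier basis element becomes x + 2 = 0, giving x = -2 — point (-2, 3).
  y = -21/2 - 9*sqrt(5)/2: the earlier basis element becomes x - 5/2 + 9*sqrt(5)/2 = 0, giving x = 5/2 - 9*sqrt(5)/2 — point (5/2 - 9*sqrt(5)/2, -21/2 - 9*sqrt(5)/2).
  y = -21/2 + 9*sqrt(5)/2: the earlier basis element becomes x - 9*sqrt(5)/2 - 5/2 = 0, giving x = 5/2 + 9*sqrt(5)/2 — point (5/2 + 9*sqrt(5)/2, -21/2 + 9*sqrt(5)/2).
Check: every point annihilates each of the original generators.

{(-2, 3), (5/2 - 9*sqrt(5)/2, -21/2 - 9*sqrt(5)/2), (5/2 + 9*sqrt(5)/2, -21/2 + 9*sqrt(5)/2)}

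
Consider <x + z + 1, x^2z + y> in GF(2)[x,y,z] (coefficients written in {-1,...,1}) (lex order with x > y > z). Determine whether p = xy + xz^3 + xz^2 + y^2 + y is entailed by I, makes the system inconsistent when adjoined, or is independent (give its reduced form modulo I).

xy + xz^3 + xz^2 + y^2 + y is independent of I; its normal form modulo I is z^6 + z^2.

First compute the reduced Gröbner basis of I by Buchberger's algorithm.
f_1 = x + z + 1, LT = x.
f_2 = x^2z + y, LT = x^2z.

S(f_1,f_2): lcm = x^2z. S = xz^2 + xz + y.
  leading term xz^2: subtract (z^2)·f_1 from xz^2 + xz + y → xz + y + z^3 + z^2
  leading term xz: subtract (z)·f_1 from xz + y + z^3 + z^2 → y + z^3 + z
  leading term y: no divisor's leading term divides it; move y to the remainder.
  leading term z^3: no divisor's leading term divides it; move z^3 to the remainder.
  leading term z: no divisor's leading term divides it; move z to the remainder.
  remainder y + z^3 + z ≠ 0; add h_3 = y + z^3 + z to the basis.

S(f_1,h_3): leading monomials are coprime, so the S-polynomial reduces to 0 (Buchberger's first criterion).
S(f_2,h_3): leading monomials are coprime, so the S-polynomial reduces to 0 (Buchberger's first criterion).
Every S-polynomial of the final basis reduces to 0, so we have a Gröbner basis.
Inter-reduce: drop elements whose leading term is divisible by another's, tail-reduce, and make monic.
Reduced Gröbner basis: {x + z + 1, y + z^3 + z}.
Label its elements g_1 = x + z + 1, g_2 = y + z^3 + z.

Reduce p = xy + xz^3 + xz^2 + y^2 + y modulo G:
  leading term xy: subtract (y)·g_1 from xy + xz^3 + xz^2 + y^2 + y → xz^3 + xz^2 + y^2 + yz
  leading term xz^3: subtract (z^3)·g_1 from xz^3 + xz^2 + y^2 + yz → xz^2 + y^2 + yz + z^4 + z^3
  leading term xz^2: subtract (z^2)·g_1 from xz^2 + y^2 + yz + z^4 + z^3 → y^2 + yz + z^4 + z^2
  leading term y^2: subtract (y)·g_2 from y^2 + yz + z^4 + z^2 → yz^3 + z^4 + z^2
  leading term yz^3: subtract (z^3)·g_2 from yz^3 + z^4 + z^2 → z^6 + z^2
  leading term z^6: no divisor's leading term divides it; move z^6 to the remainder.
  leading term z^2: no divisor's leading term divides it; move z^2 to the remainder.
  normal form = z^6 + z^2.
The normal form is nonzero, so p ∉ I. Since p minus its normal form lies in I, I + (p) = I + (r) where r = z^6 + z^2; decide whether this ideal is the whole ring.
Run Buchberger on G together with r (pairs among the g_i already reduce to 0 since G is a Gröbner basis):
g_1 = x + z + 1, LT = x.
g_2 = y + z^3 + z, LT = y.
r = z^6 + z^2, LT = z^6.

S(g_1,g_2): leading monomials are coprime, so the S-polynomial reduces to 0 (Buchberger's first criterion).
S(g_1,r): leading monomials are coprime, so the S-polynomial reduces to 0 (Buchberger's first criterion).
S(g_2,r): leading monomials are coprime, so the S-polynomial reduces to 0 (Buchberger's first criterion).
Every S-polynomial of the final basis reduces to 0, so we have a Gröbner basis.
Inter-reduce: drop elements whose leading term is divisible by another's, tail-reduce, and make monic.
Reduced Gröbner basis: {x + z + 1, y + z^3 + z, z^6 + z^2}.
The reduced Gröbner basis of I + (p) is {x + z + 1, y + z^3 + z, z^6 + z^2} ≠ {1}, a proper ideal, so the enlarged system stays consistent: p is independent of I, with normal form z^6 + z^2.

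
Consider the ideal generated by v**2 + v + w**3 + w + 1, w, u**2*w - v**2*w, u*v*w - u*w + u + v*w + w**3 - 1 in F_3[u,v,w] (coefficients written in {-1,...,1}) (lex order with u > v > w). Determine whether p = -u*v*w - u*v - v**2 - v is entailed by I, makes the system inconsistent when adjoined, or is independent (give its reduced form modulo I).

-u*v*w - u*v - v**2 - v is independent of I; its normal form modulo I is -v + 1.

First compute the reduced Gröbner basis of I by Buchberger's algorithm.
f_1 = v**2 + v + w**3 + w + 1, LT = v**2.
f_2 = w, LT = w.
f_3 = u**2*w - v**2*w, LT = u**2*w.
f_4 = u*v*w - u*w + u + v*w + w**3 - 1, LT = u*v*w.

S(f_1,f_4): lcm = u*v**2*w. S = -u*v*w - u*v + u*w**4 + u*w**2 + u*w - v**2*w - v*w**3 + v.
  reduce S modulo (f_1, f_2, f_3, f_4):
  remainder -u*v + v ≠ 0; add h_5 = -u*v + v to the basis.

S(f_2,f_4): lcm = u*v*w. S = u*w - u - v*w - w**3 + 1.
  reduce S modulo (f_1, f_2, f_3, f_4, h_5):
  remainder -u + 1 ≠ 0; add h_6 = -u + 1 to the basis.

The other S-polynomials (S(f_1,f_2), S(f_1,f_3), S(f_2,f_3), S(f_3,f_4), S(f_1,h_5), S(f_2,h_5), S(f_3,h_5), S(f_4,h_5), S(f_1,h_6), S(f_2,h_6), S(f_3,h_6), S(f_4,h_6), S(h_5,h_6)) all reduce to 0 modulo the current basis, so we have a Gröbner basis.
Inter-reduce: drop elements whose leading term is divisible by another's, tail-reduce, and make monic.
Reduced Gröbner basis: {u - 1, v**2 + v + 1, w}.
Label its elements g_1 = u - 1, g_2 = v**2 + v + 1, g_3 = w.

Reduce p = -u*v*w - u*v - v**2 - v modulo G:
  leading term u*v*w: subtract (-v*w)·g_1 from -u*v*w - u*v - v**2 - v → -u*v - v**2 - v*w - v
  leading term u*v: subtract (-v)·g_1 from -u*v - v**2 - v*w - v → -v**2 - v*w + v
  leading term v**2: subtract (-1)·g_2 from -v**2 - v*w + v → -v*w - v + 1
  leading term v*w: subtract (-v)·g_3 from -v*w - v + 1 → -v + 1
  leading term v: no divisor's leading term divides it; move -v to the remainder.
  leading term 1: no divisor's leading term divides it; move 1 to the remainder.
  normal form = -v + 1.
The normal form is nonzero, so p ∉ I. Since p minus its normal form lies in I, I + (p) = I + (r) where r = -v + 1; decide whether this ideal is the whole ring.
Run Buchberger on G together with r (pairs among the g_i already reduce to 0 since G is a Gröbner basis):
g_1 = u - 1, LT = u.
g_2 = v**2 + v + 1, LT = v**2.
g_3 = w, LT = w.
r = -v + 1, LT = v.

The S-polynomials (S(g_1,g_2), S(g_1,g_3), S(g_1,r), S(g_2,g_3), S(g_2,r), S(g_3,r)) all reduce to 0 modulo the current basis, so we have a Gröbner basis.
Inter-reduce: drop elements whose leading term is divisible by another's, tail-reduce, and make monic.
Reduced Gröbner basis: {u - 1, v - 1, w}.
The reduced Gröbner basis of I + (p) is {u - 1, v - 1, w} ≠ {1}, a proper ideal, so the enlarged system stays consistent: p is independent of I, with normal form -v + 1.

Ideal membership is decidable via reduction modulo a Gröbner basis.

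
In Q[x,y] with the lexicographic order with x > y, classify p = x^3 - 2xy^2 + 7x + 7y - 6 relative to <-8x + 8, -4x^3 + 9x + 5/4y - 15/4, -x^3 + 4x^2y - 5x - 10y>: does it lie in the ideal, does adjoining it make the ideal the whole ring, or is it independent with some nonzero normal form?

Adjoining x^3 - 2xy^2 + 7x + 7y - 6 makes the ideal the whole ring: the system is inconsistent.

First compute the reduced Gröbner basis of I by Buchberger's algorithm.
f_1 = -8x + 8, LT = x.
f_2 = -4x^3 + 9x + 5/4y - 15/4, LT = x^3.
f_3 = -x^3 + 4x^2y - 5x - 10y, LT = x^3.

S(f_1,f_2): lcm = x^3. S = -x^2 + 9/4x + 5/16y - 15/16.
  leading term x^2: subtract (1/8x)·f_1 from -x^2 + 9/4x + 5/16y - 15/16 → 5/4x + 5/16y - 15/16
  leading term x: subtract (-5/32)·f_1 from 5/4x + 5/16y - 15/16 → 5/16y + 5/16
  leading term y: no divisor's leading term divides it; move 5/16y to the remainder.
  leading term 1: no divisor's leading term divides it; move 5/16 to the remainder.
  remainder 5/16y + 5/16 ≠ 0; add h_4 = 5/16y + 5/16 to the basis.

The other S-polynomials (S(f_1,f_3), S(f_2,f_3), S(f_1,h_4), S(f_2,h_4), S(f_3,h_4)) all reduce to 0 modulo the current basis, so we have a Gröbner basis.
Inter-reduce: drop elements whose leading term is divisible by another's, tail-reduce, and make monic.
Reduced Gröbner basis: {x - 1, y + 1}.
Label its elements g_1 = x - 1, g_2 = y + 1.

Reduce p = x^3 - 2xy^2 + 7x + 7y - 6 modulo G:
  leading term x^3: subtract (x^2)·g_1 from x^3 - 2xy^2 + 7x + 7y - 6 → x^2 - 2xy^2 + 7x + 7y - 6
  leading term x^2: subtract (x)·g_1 from x^2 - 2xy^2 + 7x + 7y - 6 → -2xy^2 + 8x + 7y - 6
  leading term xy^2: subtract (-2y^2)·g_1 from -2xy^2 + 8x + 7y - 6 → 8x - 2y^2 + 7y - 6
  leading term x: subtract (8)·g_1 from 8x - 2y^2 + 7y - 6 → -2y^2 + 7y + 2
  leading term y^2: subtract (-2y)·g_2 from -2y^2 + 7y + 2 → 9y + 2
  leading term y: subtract (9)·g_2 from 9y + 2 → -7
  leading term 1: no divisor's leading term divides it; move -7 to the remainder.
  normal form = -7.
The normal form is nonzero, so p ∉ I. Since p minus its normal form lies in I, I + (p) = I + (r) where r = -7; decide whether this ideal is the whole ring.
Here r = -7 is a nonzero constant, hence a unit: 1 ∈ I + (p), the Gröbner basis of I + (p) is {1}, and the enlarged system has no common solution — adjoining p is inconsistent.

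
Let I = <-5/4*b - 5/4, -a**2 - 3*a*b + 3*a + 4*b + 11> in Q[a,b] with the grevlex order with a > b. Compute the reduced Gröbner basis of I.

G = {a**2 - 6*a - 7, b + 1}

f_1 = -5/4*b - 5/4, LT = b.
f_2 = -a**2 - 3*a*b + 3*a + 4*b + 11, LT = a**2.

S(f_1,f_2): leading monomials are coprime, so the S-polynomial reduces to 0 (Buchberger's first criterion).
Every S-polynomial of the final basis reduces to 0, so we have a Gröbner basis.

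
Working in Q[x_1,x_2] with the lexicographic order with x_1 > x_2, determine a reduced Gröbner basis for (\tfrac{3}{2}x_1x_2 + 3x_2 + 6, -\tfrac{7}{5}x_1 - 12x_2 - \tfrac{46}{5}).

G = {x_1 + \tfrac{60}{7}x_2 + \tfrac{46}{7}, x_2^{2} + \tfrac{8}{15}x_2 - \tfrac{7}{15}}

The reduced Gröbner basis is the canonical form of the ideal for this ordering.

f_1 = \tfrac{3}{2}x_1x_2 + 3x_2 + 6, LT = x_1x_2.
f_2 = -\tfrac{7}{5}x_1 - 12x_2 - \tfrac{46}{5}, LT = x_1.

S(f_1,f_2): lcm = x_1x_2. S = -\tfrac{60}{7}x_2^{2} - \tfrac{32}{7}x_2 + 4.
  reduce S modulo (f_1, f_2):
  remainder -\tfrac{60}{7}x_2^{2} - \tfrac{32}{7}x_2 + 4 ≠ 0; add g_3 = -\tfrac{60}{7}x_2^{2} - \tfrac{32}{7}x_2 + 4 to the basis.

The other S-polynomials (S(f_1,g_3), S(f_2,g_3)) all reduce to 0 modulo the current basis, so we have a Gröbner basis.
Inter-reduce: drop elements whose leading term is divisible by another's, tail-reduce, and make monic.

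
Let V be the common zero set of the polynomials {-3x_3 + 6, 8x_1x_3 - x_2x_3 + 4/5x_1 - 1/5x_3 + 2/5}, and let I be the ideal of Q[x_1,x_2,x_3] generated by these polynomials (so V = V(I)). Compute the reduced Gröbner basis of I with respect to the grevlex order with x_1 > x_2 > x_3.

f_1 = -3x_3 + 6, LT = x_3.
f_2 = 8x_1x_3 - x_2x_3 + 4/5x_1 - 1/5x_3 + 2/5, LT = x_1x_3.

S(f_1,f_2): lcm = x_1x_3. S = 1/8x_2x_3 - 21/10x_1 + 1/40x_3 - 1/20.
  leading term x_2x_3: subtract (-1/24x_2)·f_1 from 1/8x_2x_3 - 21/10x_1 + 1/40x_3 - 1/20 → -21/10x_1 + 1/4x_2 + 1/40x_3 - 1/20
  leading term x_1: no divisor's leading term divides it; move -21/10x_1 to the remainder.
  leading term x_2: no divisor's leading term divides it; move 1/4x_2 to the remainder.
  leading term x_3: subtract (-1/120)·f_1 from 1/40x_3 - 1/20 → 0
  remainder -21/10x_1 + 1/4x_2 ≠ 0; add g_3 = -21/10x_1 + 1/4x_2 to the basis.

The other S-polynomials (S(f_1,g_3), S(f_2,g_3)) all reduce to 0 modulo the current basis, so we have a Gröbner basis.
Inter-reduce: drop elements whose leading term is divisible by another's, tail-reduce, and make monic.

G = {x_1 - 5/42x_2, x_3 - 2}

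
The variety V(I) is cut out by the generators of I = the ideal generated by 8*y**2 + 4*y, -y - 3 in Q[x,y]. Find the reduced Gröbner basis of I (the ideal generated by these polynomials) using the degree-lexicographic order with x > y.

G = {1}

f_1 = 8*y**2 + 4*y, LT = y**2.
f_2 = -y - 3, LT = y.

S(f_1,f_2): lcm = y**2. S = -5/2*y.
  leading term y: subtract (5/2)·f_2 from -5/2*y → 15/2
  leading term 1: no divisor's leading term divides it; move 15/2 to the remainder.
  remainder 15/2 ≠ 0; add g_3 = 15/2 to the basis.

The other S-polynomials (S(f_1,g_3), S(f_2,g_3)) all reduce to 0 modulo the current basis, so we have a Gröbner basis.
Inter-reduce: drop elements whose leading term is divisible by another's, tail-reduce, and make monic.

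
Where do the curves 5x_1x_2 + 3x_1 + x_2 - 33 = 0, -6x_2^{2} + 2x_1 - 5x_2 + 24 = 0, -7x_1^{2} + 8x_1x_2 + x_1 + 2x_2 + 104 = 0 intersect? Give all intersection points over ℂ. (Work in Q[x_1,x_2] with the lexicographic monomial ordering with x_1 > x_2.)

{(-5, -2)}

Compute a lex Gröbner basis by Buchberger's algorithm.
f_1 = 5x_1x_2 + 3x_1 + x_2 - 33, LT = x_1x_2.
f_2 = 2x_1 - 6x_2^{2} - 5x_2 + 24, LT = x_1.
f_3 = -7x_1^{2} + 8x_1x_2 + x_1 + 2x_2 + 104, LT = x_1^{2}.

S(f_1,f_2): lcm = x_1x_2. S = \tfrac{3}{5}x_1 + 3x_2^{3} + \tfrac{5}{2}x_2^{2} - \tfrac{59}{5}x_2 - \tfrac{33}{5}.
  leading term x_1: subtract (\tfrac{3}{10})·f_2 from \tfrac{3}{5}x_1 + 3x_2^{3} + \tfrac{5}{2}x_2^{2} - \tfrac{59}{5}x_2 - \tfrac{33}{5} → 3x_2^{3} + \tfrac{43}{10}x_2^{2} - \tfrac{103}{10}x_2 - \tfrac{69}{5}
  leading term x_2^{3}: no divisor's leading term divides it; move 3x_2^{3} to the remainder.
  leading term x_2^{2}: no divisor's leading term divides it; move \tfrac{43}{10}x_2^{2} to the remainder.
  leading term x_2: no divisor's leading term divides it; move -\tfrac{103}{10}x_2 to the remainder.
  leading term 1: no divisor's leading term divides it; move -\tfrac{69}{5} to the remainder.
  remainder 3x_2^{3} + \tfrac{43}{10}x_2^{2} - \tfrac{103}{10}x_2 - \tfrac{69}{5} ≠ 0; add h_4 = 3x_2^{3} + \tfrac{43}{10}x_2^{2} - \tfrac{103}{10}x_2 - \tfrac{69}{5} to the basis.

S(f_1,f_3): lcm = x_1^{2}x_2. S = \tfrac{3}{5}x_1^{2} + \tfrac{8}{7}x_1x_2^{2} + \tfrac{12}{35}x_1x_2 - \tfrac{33}{5}x_1 + \tfrac{2}{7}x_2^{2} + \tfrac{104}{7}x_2.
  leading term x_1^{2}: subtract (\tfrac{3}{10}x_1)·f_2 from \tfrac{3}{5}x_1^{2} + \tfrac{8}{7}x_1x_2^{2} + \tfrac{12}{35}x_1x_2 - \tfrac{33}{5}x_1 + \tfrac{2}{7}x_2^{2} + \tfrac{104}{7}x_2 → \tfrac{103}{35}x_1x_2^{2} + \tfrac{129}{70}x_1x_2 - \tfrac{69}{5}x_1 + \tfrac{2}{7}x_2^{2} + \tfrac{104}{7}x_2
  leading term x_1x_2^{2}: subtract (\tfrac{103}{175}x_2)·f_1 from \tfrac{103}{35}x_1x_2^{2} + \tfrac{129}{70}x_1x_2 - \tfrac{69}{5}x_1 + \tfrac{2}{7}x_2^{2} + \tfrac{104}{7}x_2 → \tfrac{27}{350}x_1x_2 - \tfrac{69}{5}x_1 - \tfrac{53}{175}x_2^{2} + \tfrac{857}{25}x_2
  leading term x_1x_2: subtract (\tfrac{27}{1750})·f_1 from \tfrac{27}{350}x_1x_2 - \tfrac{69}{5}x_1 - \tfrac{53}{175}x_2^{2} + \tfrac{857}{25}x_2 → -\tfrac{24231}{1750}x_1 - \tfrac{53}{175}x_2^{2} + \tfrac{59963}{1750}x_2 + \tfrac{891}{1750}
  leading term x_1: subtract (-\tfrac{24231}{3500})·f_2 from -\tfrac{24231}{1750}x_1 - \tfrac{53}{175}x_2^{2} + \tfrac{59963}{1750}x_2 + \tfrac{891}{1750} → -\tfrac{73223}{1750}x_2^{2} - \tfrac{1229}{3500}x_2 + \tfrac{291663}{1750}
  leading term x_2^{2}: no divisor's leading term divides it; move -\tfrac{73223}{1750}x_2^{2} to the remainder.
  leading term x_2: no divisor's leading term divides it; move -\tfrac{1229}{3500}x_2 to the remainder.
  leading term 1: no divisor's leading term divides it; move \tfrac{291663}{1750} to the remainder.
  remainder -\tfrac{73223}{1750}x_2^{2} - \tfrac{1229}{3500}x_2 + \tfrac{291663}{1750} ≠ 0; add h_5 = -\tfrac{73223}{1750}x_2^{2} - \tfrac{1229}{3500}x_2 + \tfrac{291663}{1750} to the basis.

S(f_2,f_3): lcm = x_1^{2}. S = -3x_1x_2^{2} - \tfrac{19}{14}x_1x_2 + \tfrac{85}{7}x_1 + \tfrac{2}{7}x_2 + \tfrac{104}{7}.
  leading term x_1x_2^{2}: subtract (-\tfrac{3}{5}x_2)·f_1 from -3x_1x_2^{2} - \tfrac{19}{14}x_1x_2 + \tfrac{85}{7}x_1 + \tfrac{2}{7}x_2 + \tfrac{104}{7} → \tfrac{31}{70}x_1x_2 + \tfrac{85}{7}x_1 + \tfrac{3}{5}x_2^{2} - \tfrac{683}{35}x_2 + \tfrac{104}{7}
  leading term x_1x_2: subtract (\tfrac{31}{350})·f_1 from \tfrac{31}{70}x_1x_2 + \tfrac{85}{7}x_1 + \tfrac{3}{5}x_2^{2} - \tfrac{683}{35}x_2 + \tfrac{104}{7} → \tfrac{4157}{350}x_1 + \tfrac{3}{5}x_2^{2} - \tfrac{6861}{350}x_2 + \tfrac{889}{50}
  leading term x_1: subtract (\tfrac{4157}{700})·f_2 from \tfrac{4157}{350}x_1 + \tfrac{3}{5}x_2^{2} - \tfrac{6861}{350}x_2 + \tfrac{889}{50} → \tfrac{12681}{350}x_2^{2} + \tfrac{1009}{100}x_2 - \tfrac{43661}{350}
  leading term x_2^{2}: subtract (-\tfrac{63405}{73223})·h_5 from \tfrac{12681}{350}x_2^{2} + \tfrac{1009}{100}x_2 - \tfrac{43661}{350} → \tfrac{5015891}{512561}x_2 + \tfrac{10031782}{512561}
  leading term x_2: no divisor's leading term divides it; move \tfrac{5015891}{512561}x_2 to the remainder.
  leading term 1: no divisor's leading term divides it; move \tfrac{10031782}{512561} to the remainder.
  remainder \tfrac{5015891}{512561}x_2 + \tfrac{10031782}{512561} ≠ 0; add h_6 = \tfrac{5015891}{512561}x_2 + \tfrac{10031782}{512561} to the basis.

The other S-polynomials (S(f_1,h_4), S(f_2,h_4), S(f_3,h_4), S(f_1,h_5), S(f_2,h_5), S(f_3,h_5), S(h_4,h_5), S(f_1,h_6), S(f_2,h_6), S(f_3,h_6), S(h_4,h_6), S(h_5,h_6)) all reduce to 0 modulo the current basis, so we have a Gröbner basis.
Inter-reduce: drop elements whose leading term is divisible by another's, tail-reduce, and make monic.
Reduced Gröbner basis: {x_1 + 5, x_2 + 2}.

Since the basis is lex-ordered, x_2 + 2 is univariate in x_2. Its roots are {-2}. Back-substituting each root into the other basis elements fixes the other coordinates.
  x_2 = -2: the earlier basis element becomes x_1 + 5 = 0, giving x_1 = -5 — point (-5, -2).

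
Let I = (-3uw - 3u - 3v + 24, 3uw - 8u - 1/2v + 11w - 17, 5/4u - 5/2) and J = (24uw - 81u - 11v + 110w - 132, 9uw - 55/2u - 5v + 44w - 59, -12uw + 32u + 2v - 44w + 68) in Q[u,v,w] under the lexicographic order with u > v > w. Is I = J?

Two ideals are equal iff their reduced Gröbner bases coincide (the reduced basis is unique for a fixed ordering).
Buchberger on the first generating set:
f_1 = -3uw - 3u - 3v + 24, LT = uw.
f_2 = 3uw - 8u - 1/2v + 11w - 17, LT = uw.
f_3 = 5/4u - 5/2, LT = u.

S(f_1,f_2): lcm = uw. S = 11/3u + 7/6v - 11/3w - 7/3.
  reduce S modulo (f_1, f_2, f_3):
  remainder 7/6v - 11/3w + 5 ≠ 0; add g_4 = 7/6v - 11/3w + 5 to the basis.

S(f_1,f_3): lcm = uw. S = u + v + 2w - 8.
  reduce S modulo (f_1, f_2, f_3, g_4):
  remainder 36/7w - 72/7 ≠ 0; add g_5 = 36/7w - 72/7 to the basis.

The other S-polynomials (S(f_2,f_3), S(f_1,g_4), S(f_2,g_4), S(f_3,g_4), S(f_1,g_5), S(f_2,g_5), S(f_3,g_5), S(g_4,g_5)) all reduce to 0 modulo the current basis, so we have a Gröbner basis.
Inter-reduce: drop elements whose leading term is divisible by another's, tail-reduce, and make monic.
Reduced Gröbner basis: {u - 2, v - 2, w - 2}.

Buchberger on the second generating set:
h_1 = 24uw - 81u - 11v + 110w - 132, LT = uw.
h_2 = 9uw - 55/2u - 5v + 44w - 59, LT = uw.
h_3 = -12uw + 32u + 2v - 44w + 68, LT = uw.

S(h_1,h_2): lcm = uw. S = -23/72u + 7/72v - 11/36w + 19/18.
  reduce S modulo (h_1, h_2, h_3):
  remainder -23/72u + 7/72v - 11/36w + 19/18 ≠ 0; add k_4 = -23/72u + 7/72v - 11/36w + 19/18 to the basis.

S(h_1,h_3): lcm = uw. S = -17/24u - 7/24v + 11/12w + 1/6.
  reduce S modulo (h_1, h_2, h_3, k_4):
  remainder -35/69v + 110/69w - 50/23 ≠ 0; add k_5 = -35/69v + 110/69w - 50/23 to the basis.

S(h_1,k_4): lcm = uw. S = -27/8u + 7/23vw - 11/24v - 22/23w^2 + 2177/276w - 11/2.
  reduce S modulo (h_1, h_2, h_3, k_4, k_5):
  remainder 36/7w - 72/7 ≠ 0; add k_6 = 36/7w - 72/7 to the basis.

The other S-polynomials (S(h_2,h_3), S(h_2,k_4), S(h_3,k_4), S(h_1,k_5), S(h_2,k_5), S(h_3,k_5), S(k_4,k_5), S(h_1,k_6), S(h_2,k_6), S(h_3,k_6), S(k_4,k_6), S(k_5,k_6)) all reduce to 0 modulo the current basis, so we have a Gröbner basis.
Inter-reduce: drop elements whose leading term is divisible by another's, tail-reduce, and make monic.
Reduced Gröbner basis: {u - 2, v - 2, w - 2}.

These coincide, so the ideals are equal.

Yes, the ideals are equal.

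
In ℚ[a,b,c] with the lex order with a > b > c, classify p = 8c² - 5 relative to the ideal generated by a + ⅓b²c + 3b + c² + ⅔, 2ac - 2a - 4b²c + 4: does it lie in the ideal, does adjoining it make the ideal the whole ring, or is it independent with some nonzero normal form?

8c² - 5 is independent of I; its normal form modulo I is 8c² - 5.

First compute the reduced Gröbner basis of I by Buchberger's algorithm.
f_1 = a + ⅓b²c + 3b + c² + ⅔, LT = a.
f_2 = 2ac - 2a - 4b²c + 4, LT = ac.

S(f_1,f_2): lcm = ac. S = a + ⅓b²c² + 2b²c + 3bc + c³ + ⅔c - 2.
  leading term a: subtract (1)·f_1 from a + ⅓b²c² + 2b²c + 3bc + c³ + ⅔c - 2 → ⅓b²c² + 5/3b²c + 3bc - 3b + c³ - c² + ⅔c - 8/3
  leading term b²c²: no divisor's leading term divides it; move ⅓b²c² to the remainder.
  leading term b²c: no divisor's leading term divides it; move 5/3b²c to the remainder.
  leading term bc: no divisor's leading term divides it; move 3bc to the remainder.
  leading term b: no divisor's leading term divides it; move -3b to the remainder.
  leading term c³: no divisor's leading term divides it; move c³ to the remainder.
  leading term c²: no divisor's leading term divides it; move -c² to the remainder.
  leading term c: no divisor's leading term divides it; move ⅔c to the remainder.
  leading term 1: no divisor's leading term divides it; move -8/3 to the remainder.
  remainder ⅓b²c² + 5/3b²c + 3bc - 3b + c³ - c² + ⅔c - 8/3 ≠ 0; add h_3 = ⅓b²c² + 5/3b²c + 3bc - 3b + c³ - c² + ⅔c - 8/3 to the basis.

The other S-polynomials (S(f_1,h_3), S(f_2,h_3)) all reduce to 0 modulo the current basis, so we have a Gröbner basis.
Inter-reduce: drop elements whose leading term is divisible by another's, tail-reduce, and make monic.
Reduced Gröbner basis: {a + ⅓b²c + 3b + c² + ⅔, b²c² + 5b²c + 9bc - 9b + 3c³ - 3c² + 2c - 8}.
Label its elements g_1 = a + ⅓b²c + 3b + c² + ⅔, g_2 = b²c² + 5b²c + 9bc - 9b + 3c³ - 3c² + 2c - 8.

Reduce p = 8c² - 5 modulo G:
  leading term c²: no divisor's leading term divides it; move 8c² to the remainder.
  leading term 1: no divisor's leading term divides it; move -5 to the remainder.
  normal form = 8c² - 5.
The normal form is nonzero, so p ∉ I. Since p minus its normal form lies in I, I + (p) = I + (r) where r = 8c² - 5; decide whether this ideal is the whole ring.
Run Buchberger on G together with r (pairs among the g_i already reduce to 0 since G is a Gröbner basis):
g_1 = a + ⅓b²c + 3b + c² + ⅔, LT = a.
g_2 = b²c² + 5b²c + 9bc - 9b + 3c³ - 3c² + 2c - 8, LT = b²c².
r = 8c² - 5, LT = c².

S(g_2,r): lcm = b²c². S = 5b²c + ⅝b² + 9bc - 9b + 3c³ - 3c² + 2c - 8.
  leading term b²c: no divisor's leading term divides it; move 5b²c to the remainder.
  leading term b²: no divisor's leading term divides it; move ⅝b² to the remainder.
  leading term bc: no divisor's leading term divides it; move 9bc to the remainder.
  leading term b: no divisor's leading term divides it; move -9b to the remainder.
  leading term c³: subtract (⅜c)·r from 3c³ - 3c² + 2c - 8 → -3c² + 31/8c - 8
  leading term c²: subtract (-⅜)·r from -3c² + 31/8c - 8 → 31/8c - 79/8
  leading term c: no divisor's leading term divides it; move 31/8c to the remainder.
  leading term 1: no divisor's leading term divides it; move -79/8 to the remainder.
  remainder 5b²c + ⅝b² + 9bc - 9b + 31/8c - 79/8 ≠ 0; add m_4 = 5b²c + ⅝b² + 9bc - 9b + 31/8c - 79/8 to the basis.

S(g_2,m_4): lcm = b²c². S = 39/8b²c - 9/5bc² + 54/5bc - 9b + 3c³ - 151/40c² + 159/40c - 8.
  leading term b²c: subtract (39/40)·m_4 from 39/8b²c - 9/5bc² + 54/5bc - 9b + 3c³ - 151/40c² + 159/40c - 8 → -39/64b² - 9/5bc² + 81/40bc - 9/40b + 3c³ - 151/40c² + 63/320c + 521/320
  leading term b²: no divisor's leading term divides it; move -39/64b² to the remainder.
  leading term bc²: subtract (-9/40b)·r from -9/5bc² + 81/40bc - 9/40b + 3c³ - 151/40c² + 63/320c + 521/320 → 81/40bc - 27/20b + 3c³ - 151/40c² + 63/320c + 521/320
  leading term bc: no divisor's leading term divides it; move 81/40bc to the remainder.
  leading term b: no divisor's leading term divides it; move -27/20b to the remainder.
  leading term c³: subtract (⅜c)·r from 3c³ - 151/40c² + 63/320c + 521/320 → -151/40c² + 663/320c + 521/320
  leading term c²: subtract (-151/320)·r from -151/40c² + 663/320c + 521/320 → 663/320c - 117/160
  leading term c: no divisor's leading term divides it; move 663/320c to the remainder.
  leading term 1: no divisor's leading term divides it; move -117/160 to the remainder.
  remainder -39/64b² + 81/40bc - 27/20b + 663/320c - 117/160 ≠ 0; add m_5 = -39/64b² + 81/40bc - 27/20b + 663/320c - 117/160 to the basis.

The other S-polynomials (S(g_1,g_2), S(g_1,r), S(g_1,m_4), S(r,m_4), S(g_1,m_5), S(g_2,m_5), S(r,m_5), S(m_4,m_5)) all reduce to 0 modulo the current basis, so we have a Gröbner basis.
Inter-reduce: drop elements whose leading term is divisible by another's, tail-reduce, and make monic.
Reduced Gröbner basis: {a - 48/65bc + 48/13b - ⅖c + 2, b² - 216/65bc + 144/65b - 17/5c + 6/5, c² - ⅝}.
The reduced Gröbner basis of I + (p) is {a - 48/65bc + 48/13b - ⅖c + 2, b² - 216/65bc + 144/65b - 17/5c + 6/5, c² - ⅝} ≠ {1}, a proper ideal, so the enlarged system stays consistent: p is independent of I, with normal form 8c² - 5.

Ideal membership is decidable via reduction modulo a Gröbner basis.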